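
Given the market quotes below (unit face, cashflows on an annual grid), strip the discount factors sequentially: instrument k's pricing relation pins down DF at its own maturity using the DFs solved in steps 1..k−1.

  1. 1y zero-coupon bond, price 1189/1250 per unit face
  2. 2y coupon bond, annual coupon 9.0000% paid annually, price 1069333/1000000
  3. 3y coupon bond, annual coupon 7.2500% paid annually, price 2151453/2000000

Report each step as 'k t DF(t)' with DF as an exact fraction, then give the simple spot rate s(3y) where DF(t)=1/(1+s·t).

1 1 1189/1250
2 2 361/400
3 3 8777/10000
s(3y) = (1/(8777/10000) − 1)/(3) = 1223/26331 ≈ 4.6447%

step 1 [1y] zero: DF = P = 1189/1250 ≈ 0.951200
step 2 [2y] bond c/1=9/100: DF=(1069333/1000000 − 9/100·(0.951200))/(1+9/100) = 361/400 ≈ 0.902500
step 3 [3y] bond c/1=29/400: DF=(2151453/2000000 − 29/400·(0.951200+0.902500))/(1+29/400) = 8777/10000 ≈ 0.877700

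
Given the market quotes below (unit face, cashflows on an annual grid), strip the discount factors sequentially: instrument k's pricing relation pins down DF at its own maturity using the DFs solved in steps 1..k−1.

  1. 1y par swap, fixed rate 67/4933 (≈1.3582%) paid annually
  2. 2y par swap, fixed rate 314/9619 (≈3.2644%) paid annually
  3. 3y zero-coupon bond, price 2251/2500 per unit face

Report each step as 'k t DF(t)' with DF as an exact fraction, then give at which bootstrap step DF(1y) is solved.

step 1 [1y] swap r/1=67/4933: DF=(1 − 67/4933·(0))/(1+67/4933) = 4933/5000 ≈ 0.986600
step 2 [2y] swap r/1=314/9619: DF=(1 − 314/9619·(0.986600))/(1+314/9619) = 2343/2500 ≈ 0.937200
step 3 [3y] zero: DF = P = 2251/2500 ≈ 0.900400

1 1 4933/5000
2 2 2343/2500
3 3 2251/2500
DF(1y) is solved at step 1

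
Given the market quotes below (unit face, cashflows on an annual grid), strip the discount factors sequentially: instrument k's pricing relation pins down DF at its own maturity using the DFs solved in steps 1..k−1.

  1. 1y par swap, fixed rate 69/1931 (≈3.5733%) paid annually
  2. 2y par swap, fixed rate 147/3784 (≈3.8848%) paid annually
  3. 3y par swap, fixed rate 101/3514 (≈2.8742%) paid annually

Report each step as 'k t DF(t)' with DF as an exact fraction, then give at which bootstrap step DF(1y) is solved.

step 1 [1y] swap r/1=69/1931: DF=(1 − 69/1931·(0))/(1+69/1931) = 1931/2000 ≈ 0.965500
step 2 [2y] swap r/1=147/3784: DF=(1 − 147/3784·(0.965500))/(1+147/3784) = 1853/2000 ≈ 0.926500
step 3 [3y] swap r/1=101/3514: DF=(1 − 101/3514·(0.965500+0.926500))/(1+101/3514) = 1149/1250 ≈ 0.919200

1 1 1931/2000
2 2 1853/2000
3 3 1149/1250
DF(1y) is solved at step 1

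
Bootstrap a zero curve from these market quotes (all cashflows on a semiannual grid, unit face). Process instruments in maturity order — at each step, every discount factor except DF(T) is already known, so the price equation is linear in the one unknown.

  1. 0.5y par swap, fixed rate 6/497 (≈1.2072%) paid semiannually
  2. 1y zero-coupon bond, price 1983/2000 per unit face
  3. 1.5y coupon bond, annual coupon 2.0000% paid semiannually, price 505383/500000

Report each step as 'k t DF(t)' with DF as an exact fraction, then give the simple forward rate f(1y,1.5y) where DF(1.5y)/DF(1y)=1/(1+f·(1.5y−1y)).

1 1/2 497/500
2 1 1983/2000
3 3/2 9811/10000
f(1y,1.5y) = ((1983/2000)/(9811/10000) − 1)/(1/2) = 208/9811 ≈ 2.1201%

step 1 [0.5y] swap r/2=3/497: DF=(1 − 3/497·(0))/(1+3/497) = 497/500 ≈ 0.994000
step 2 [1y] zero: DF = P = 1983/2000 ≈ 0.991500
step 3 [1.5y] bond c/2=1/100: DF=(505383/500000 − 1/100·(0.994000+0.991500))/(1+1/100) = 9811/10000 ≈ 0.981100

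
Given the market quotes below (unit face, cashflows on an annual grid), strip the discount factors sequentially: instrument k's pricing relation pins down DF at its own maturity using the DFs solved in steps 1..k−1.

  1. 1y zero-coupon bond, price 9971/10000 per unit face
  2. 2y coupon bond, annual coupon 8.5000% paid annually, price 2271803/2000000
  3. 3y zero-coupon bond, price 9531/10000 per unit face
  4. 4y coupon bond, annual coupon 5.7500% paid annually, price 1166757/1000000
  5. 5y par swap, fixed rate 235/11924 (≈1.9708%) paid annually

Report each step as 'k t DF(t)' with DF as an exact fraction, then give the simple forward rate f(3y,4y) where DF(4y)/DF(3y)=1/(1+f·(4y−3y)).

step 1 [1y] zero: DF = P = 9971/10000 ≈ 0.997100
step 2 [2y] bond c/1=17/200: DF=(2271803/2000000 − 17/200·(0.997100))/(1+17/200) = 1211/1250 ≈ 0.968800
step 3 [3y] zero: DF = P = 9531/10000 ≈ 0.953100
step 4 [4y] bond c/1=23/400: DF=(1166757/1000000 − 23/400·(0.997100+0.968800+0.953100))/(1+23/400) = 4723/5000 ≈ 0.944600
step 5 [5y] swap r/1=235/11924: DF=(1 − 235/11924·(0.997100+0.968800+0.953100+0.944600))/(1+235/11924) = 453/500 ≈ 0.906000

1 1 9971/10000
2 2 1211/1250
3 3 9531/10000
4 4 4723/5000
5 5 453/500
f(3y,4y) = ((9531/10000)/(4723/5000) − 1)/(1) = 85/9446 ≈ 0.8999%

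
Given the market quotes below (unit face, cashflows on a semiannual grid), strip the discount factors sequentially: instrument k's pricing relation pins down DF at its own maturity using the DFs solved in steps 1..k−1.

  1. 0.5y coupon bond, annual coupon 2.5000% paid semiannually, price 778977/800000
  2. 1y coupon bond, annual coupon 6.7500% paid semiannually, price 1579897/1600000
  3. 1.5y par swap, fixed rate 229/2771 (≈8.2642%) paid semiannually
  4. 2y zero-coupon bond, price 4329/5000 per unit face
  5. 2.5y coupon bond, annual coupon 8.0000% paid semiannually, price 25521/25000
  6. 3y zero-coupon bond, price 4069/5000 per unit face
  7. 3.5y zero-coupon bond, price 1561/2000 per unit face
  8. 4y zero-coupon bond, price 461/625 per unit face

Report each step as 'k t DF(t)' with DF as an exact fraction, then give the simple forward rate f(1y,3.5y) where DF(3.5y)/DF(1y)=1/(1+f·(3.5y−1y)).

step 1 [0.5y] bond c/2=1/80: DF=(778977/800000 − 1/80·(0))/(1+1/80) = 9617/10000 ≈ 0.961700
step 2 [1y] bond c/2=27/800: DF=(1579897/1600000 − 27/800·(0.961700))/(1+27/800) = 4619/5000 ≈ 0.923800
step 3 [1.5y] swap r/2=229/5542: DF=(1 − 229/5542·(0.961700+0.923800))/(1+229/5542) = 1771/2000 ≈ 0.885500
step 4 [2y] zero: DF = P = 4329/5000 ≈ 0.865800
step 5 [2.5y] bond c/2=1/25: DF=(25521/25000 − 1/25·(0.961700+0.923800+0.885500+0.865800))/(1+1/25) = 8417/10000 ≈ 0.841700
step 6 [3y] zero: DF = P = 4069/5000 ≈ 0.813800
step 7 [3.5y] zero: DF = P = 1561/2000 ≈ 0.780500
step 8 [4y] zero: DF = P = 461/625 ≈ 0.737600

1 1/2 9617/10000
2 1 4619/5000
3 3/2 1771/2000
4 2 4329/5000
5 5/2 8417/10000
6 3 4069/5000
7 7/2 1561/2000
8 4 461/625
f(1y,3.5y) = ((4619/5000)/(1561/2000) − 1)/(5/2) = 2866/39025 ≈ 7.3440%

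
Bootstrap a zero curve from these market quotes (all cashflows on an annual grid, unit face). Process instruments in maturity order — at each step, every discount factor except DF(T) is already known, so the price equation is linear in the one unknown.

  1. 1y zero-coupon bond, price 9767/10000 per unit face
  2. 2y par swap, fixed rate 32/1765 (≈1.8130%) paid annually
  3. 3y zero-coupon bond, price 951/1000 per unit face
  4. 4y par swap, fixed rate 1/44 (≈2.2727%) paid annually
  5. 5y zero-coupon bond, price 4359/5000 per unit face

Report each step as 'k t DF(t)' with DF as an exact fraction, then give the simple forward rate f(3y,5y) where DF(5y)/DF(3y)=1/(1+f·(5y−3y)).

step 1 [1y] zero: DF = P = 9767/10000 ≈ 0.976700
step 2 [2y] swap r/1=32/1765: DF=(1 − 32/1765·(0.976700))/(1+32/1765) = 603/625 ≈ 0.964800
step 3 [3y] zero: DF = P = 951/1000 ≈ 0.951000
step 4 [4y] swap r/1=1/44: DF=(1 − 1/44·(0.976700+0.964800+0.951000))/(1+1/44) = 1827/2000 ≈ 0.913500
step 5 [5y] zero: DF = P = 4359/5000 ≈ 0.871800

1 1 9767/10000
2 2 603/625
3 3 951/1000
4 4 1827/2000
5 5 4359/5000
f(3y,5y) = ((951/1000)/(4359/5000) − 1)/(2) = 66/1453 ≈ 4.5423%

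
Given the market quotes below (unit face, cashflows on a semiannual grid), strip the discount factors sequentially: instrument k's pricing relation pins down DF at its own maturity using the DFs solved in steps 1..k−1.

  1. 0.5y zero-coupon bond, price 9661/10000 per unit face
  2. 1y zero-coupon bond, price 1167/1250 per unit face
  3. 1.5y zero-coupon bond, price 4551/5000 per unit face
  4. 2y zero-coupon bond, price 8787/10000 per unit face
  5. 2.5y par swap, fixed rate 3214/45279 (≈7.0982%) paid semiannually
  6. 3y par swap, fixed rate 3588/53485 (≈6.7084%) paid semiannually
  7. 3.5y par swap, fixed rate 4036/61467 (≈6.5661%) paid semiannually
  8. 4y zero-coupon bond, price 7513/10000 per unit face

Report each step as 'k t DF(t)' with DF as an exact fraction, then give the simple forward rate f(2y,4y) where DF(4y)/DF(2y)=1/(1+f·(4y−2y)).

1 1/2 9661/10000
2 1 1167/1250
3 3/2 4551/5000
4 2 8787/10000
5 5/2 8393/10000
6 3 4103/5000
7 7/2 3991/5000
8 4 7513/10000
f(2y,4y) = ((8787/10000)/(7513/10000) − 1)/(2) = 637/7513 ≈ 8.4786%

step 1 [0.5y] zero: DF = P = 9661/10000 ≈ 0.966100
step 2 [1y] zero: DF = P = 1167/1250 ≈ 0.933600
step 3 [1.5y] zero: DF = P = 4551/5000 ≈ 0.910200
step 4 [2y] zero: DF = P = 8787/10000 ≈ 0.878700
step 5 [2.5y] swap r/2=1607/45279: DF=(1 − 1607/45279·(0.966100+0.933600+0.910200+0.878700))/(1+1607/45279) = 8393/10000 ≈ 0.839300
step 6 [3y] swap r/2=1794/53485: DF=(1 − 1794/53485·(0.966100+0.933600+0.910200+0.878700+0.839300))/(1+1794/53485) = 4103/5000 ≈ 0.820600
step 7 [3.5y] swap r/2=2018/61467: DF=(1 − 2018/61467·(0.966100+0.933600+0.910200+0.878700+0.839300+0.820600))/(1+2018/61467) = 3991/5000 ≈ 0.798200
step 8 [4y] zero: DF = P = 7513/10000 ≈ 0.751300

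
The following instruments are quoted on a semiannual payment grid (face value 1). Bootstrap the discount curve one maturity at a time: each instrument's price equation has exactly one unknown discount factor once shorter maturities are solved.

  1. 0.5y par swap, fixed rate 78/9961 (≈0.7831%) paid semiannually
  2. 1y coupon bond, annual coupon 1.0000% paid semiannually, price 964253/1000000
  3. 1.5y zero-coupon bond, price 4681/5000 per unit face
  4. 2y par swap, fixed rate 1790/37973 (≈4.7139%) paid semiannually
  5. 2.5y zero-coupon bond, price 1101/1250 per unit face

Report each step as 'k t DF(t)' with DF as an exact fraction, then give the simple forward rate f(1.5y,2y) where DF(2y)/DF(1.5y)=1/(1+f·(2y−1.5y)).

step 1 [0.5y] swap r/2=39/9961: DF=(1 − 39/9961·(0))/(1+39/9961) = 9961/10000 ≈ 0.996100
step 2 [1y] bond c/2=1/200: DF=(964253/1000000 − 1/200·(0.996100))/(1+1/200) = 1909/2000 ≈ 0.954500
step 3 [1.5y] zero: DF = P = 4681/5000 ≈ 0.936200
step 4 [2y] swap r/2=895/37973: DF=(1 − 895/37973·(0.996100+0.954500+0.936200))/(1+895/37973) = 1821/2000 ≈ 0.910500
step 5 [2.5y] zero: DF = P = 1101/1250 ≈ 0.880800

1 1/2 9961/10000
2 1 1909/2000
3 3/2 4681/5000
4 2 1821/2000
5 5/2 1101/1250
f(1.5y,2y) = ((4681/5000)/(1821/2000) − 1)/(1/2) = 514/9105 ≈ 5.6452%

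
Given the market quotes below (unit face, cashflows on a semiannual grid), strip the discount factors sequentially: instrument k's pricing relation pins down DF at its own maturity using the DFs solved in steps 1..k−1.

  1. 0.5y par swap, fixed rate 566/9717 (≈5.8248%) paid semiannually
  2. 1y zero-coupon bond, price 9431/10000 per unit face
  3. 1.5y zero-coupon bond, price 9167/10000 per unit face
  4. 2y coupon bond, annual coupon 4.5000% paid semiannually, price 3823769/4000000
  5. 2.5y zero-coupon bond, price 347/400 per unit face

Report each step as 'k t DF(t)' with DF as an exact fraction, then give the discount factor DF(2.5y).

step 1 [0.5y] swap r/2=283/9717: DF=(1 − 283/9717·(0))/(1+283/9717) = 9717/10000 ≈ 0.971700
step 2 [1y] zero: DF = P = 9431/10000 ≈ 0.943100
step 3 [1.5y] zero: DF = P = 9167/10000 ≈ 0.916700
step 4 [2y] bond c/2=9/400: DF=(3823769/4000000 − 9/400·(0.971700+0.943100+0.916700))/(1+9/400) = 4363/5000 ≈ 0.872600
step 5 [2.5y] zero: DF = P = 347/400 ≈ 0.867500

1 1/2 9717/10000
2 1 9431/10000
3 3/2 9167/10000
4 2 4363/5000
5 5/2 347/400
DF(2.5y) = 347/400 ≈ 0.867500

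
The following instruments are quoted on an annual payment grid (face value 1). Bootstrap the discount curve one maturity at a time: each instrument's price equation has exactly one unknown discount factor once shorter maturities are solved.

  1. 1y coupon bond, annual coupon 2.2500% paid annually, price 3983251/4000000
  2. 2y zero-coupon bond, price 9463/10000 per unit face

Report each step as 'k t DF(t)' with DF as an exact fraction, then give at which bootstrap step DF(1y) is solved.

1 1 9739/10000
2 2 9463/10000
DF(1y) is solved at step 1

step 1 [1y] bond c/1=9/400: DF=(3983251/4000000 − 9/400·(0))/(1+9/400) = 9739/10000 ≈ 0.973900
step 2 [2y] zero: DF = P = 9463/10000 ≈ 0.946300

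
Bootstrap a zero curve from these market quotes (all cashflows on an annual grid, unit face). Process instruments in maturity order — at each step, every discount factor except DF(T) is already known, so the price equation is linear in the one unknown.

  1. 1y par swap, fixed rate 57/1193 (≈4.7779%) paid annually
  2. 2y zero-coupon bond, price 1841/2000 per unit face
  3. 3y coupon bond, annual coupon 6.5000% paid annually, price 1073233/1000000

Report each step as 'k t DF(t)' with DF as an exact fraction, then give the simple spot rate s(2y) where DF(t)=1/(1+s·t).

step 1 [1y] swap r/1=57/1193: DF=(1 − 57/1193·(0))/(1+57/1193) = 1193/1250 ≈ 0.954400
step 2 [2y] zero: DF = P = 1841/2000 ≈ 0.920500
step 3 [3y] bond c/1=13/200: DF=(1073233/1000000 − 13/200·(0.954400+0.920500))/(1+13/200) = 8933/10000 ≈ 0.893300

1 1 1193/1250
2 2 1841/2000
3 3 8933/10000
s(2y) = (1/(1841/2000) − 1)/(2) = 159/3682 ≈ 4.3183%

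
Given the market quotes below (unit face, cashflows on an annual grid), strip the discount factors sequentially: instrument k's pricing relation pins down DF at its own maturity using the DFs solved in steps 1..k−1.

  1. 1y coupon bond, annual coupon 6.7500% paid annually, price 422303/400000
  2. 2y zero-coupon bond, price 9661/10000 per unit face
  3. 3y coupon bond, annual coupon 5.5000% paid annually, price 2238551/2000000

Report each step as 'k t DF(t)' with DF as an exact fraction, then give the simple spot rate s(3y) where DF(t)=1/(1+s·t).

1 1 989/1000
2 2 9661/10000
3 3 959/1000
s(3y) = (1/(959/1000) − 1)/(3) = 41/2877 ≈ 1.4251%

step 1 [1y] bond c/1=27/400: DF=(422303/400000 − 27/400·(0))/(1+27/400) = 989/1000 ≈ 0.989000
step 2 [2y] zero: DF = P = 9661/10000 ≈ 0.966100
step 3 [3y] bond c/1=11/200: DF=(2238551/2000000 − 11/200·(0.989000+0.966100))/(1+11/200) = 959/1000 ≈ 0.959000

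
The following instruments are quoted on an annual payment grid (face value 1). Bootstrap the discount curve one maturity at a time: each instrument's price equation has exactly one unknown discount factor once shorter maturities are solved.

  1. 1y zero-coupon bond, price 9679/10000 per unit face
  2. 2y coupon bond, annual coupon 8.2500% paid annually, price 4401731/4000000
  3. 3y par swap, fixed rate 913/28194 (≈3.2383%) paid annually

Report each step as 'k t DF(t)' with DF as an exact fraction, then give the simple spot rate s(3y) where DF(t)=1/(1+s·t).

step 1 [1y] zero: DF = P = 9679/10000 ≈ 0.967900
step 2 [2y] bond c/1=33/400: DF=(4401731/4000000 − 33/400·(0.967900))/(1+33/400) = 2357/2500 ≈ 0.942800
step 3 [3y] swap r/1=913/28194: DF=(1 − 913/28194·(0.967900+0.942800))/(1+913/28194) = 9087/10000 ≈ 0.908700

1 1 9679/10000
2 2 2357/2500
3 3 9087/10000
s(3y) = (1/(9087/10000) − 1)/(3) = 913/27261 ≈ 3.3491%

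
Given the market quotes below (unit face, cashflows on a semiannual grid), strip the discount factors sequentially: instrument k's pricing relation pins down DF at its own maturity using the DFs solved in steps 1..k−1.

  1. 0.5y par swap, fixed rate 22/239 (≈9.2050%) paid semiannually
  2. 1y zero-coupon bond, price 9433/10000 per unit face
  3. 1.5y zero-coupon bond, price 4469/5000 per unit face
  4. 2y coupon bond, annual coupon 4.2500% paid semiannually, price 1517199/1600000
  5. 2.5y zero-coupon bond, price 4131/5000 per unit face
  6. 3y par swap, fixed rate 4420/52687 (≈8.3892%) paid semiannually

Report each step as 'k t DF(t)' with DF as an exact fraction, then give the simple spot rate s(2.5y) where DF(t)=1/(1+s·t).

step 1 [0.5y] swap r/2=11/239: DF=(1 − 11/239·(0))/(1+11/239) = 239/250 ≈ 0.956000
step 2 [1y] zero: DF = P = 9433/10000 ≈ 0.943300
step 3 [1.5y] zero: DF = P = 4469/5000 ≈ 0.893800
step 4 [2y] bond c/2=17/800: DF=(1517199/1600000 − 17/800·(0.956000+0.943300+0.893800))/(1+17/800) = 544/625 ≈ 0.870400
step 5 [2.5y] zero: DF = P = 4131/5000 ≈ 0.826200
step 6 [3y] swap r/2=2210/52687: DF=(1 − 2210/52687·(0.956000+0.943300+0.893800+0.870400+0.826200))/(1+2210/52687) = 779/1000 ≈ 0.779000

1 1/2 239/250
2 1 9433/10000
3 3/2 4469/5000
4 2 544/625
5 5/2 4131/5000
6 3 779/1000
s(2.5y) = (1/(4131/5000) − 1)/(5/2) = 1738/20655 ≈ 8.4144%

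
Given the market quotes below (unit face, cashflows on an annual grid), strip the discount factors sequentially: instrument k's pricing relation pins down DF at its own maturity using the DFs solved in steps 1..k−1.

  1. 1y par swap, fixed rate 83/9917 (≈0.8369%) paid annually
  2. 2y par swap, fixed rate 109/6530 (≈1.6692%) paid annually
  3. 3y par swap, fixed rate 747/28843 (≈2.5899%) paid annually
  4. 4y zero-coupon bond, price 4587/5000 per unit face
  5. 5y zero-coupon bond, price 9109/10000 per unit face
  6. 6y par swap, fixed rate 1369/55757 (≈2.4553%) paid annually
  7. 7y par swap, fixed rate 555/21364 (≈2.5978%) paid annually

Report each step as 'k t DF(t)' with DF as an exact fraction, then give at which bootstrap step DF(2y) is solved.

step 1 [1y] swap r/1=83/9917: DF=(1 − 83/9917·(0))/(1+83/9917) = 9917/10000 ≈ 0.991700
step 2 [2y] swap r/1=109/6530: DF=(1 − 109/6530·(0.991700))/(1+109/6530) = 9673/10000 ≈ 0.967300
step 3 [3y] swap r/1=747/28843: DF=(1 − 747/28843·(0.991700+0.967300))/(1+747/28843) = 9253/10000 ≈ 0.925300
step 4 [4y] zero: DF = P = 4587/5000 ≈ 0.917400
step 5 [5y] zero: DF = P = 9109/10000 ≈ 0.910900
step 6 [6y] swap r/1=1369/55757: DF=(1 − 1369/55757·(0.991700+0.967300+0.925300+0.917400+0.910900))/(1+1369/55757) = 8631/10000 ≈ 0.863100
step 7 [7y] swap r/1=555/21364: DF=(1 − 555/21364·(0.991700+0.967300+0.925300+0.917400+0.910900+0.863100))/(1+555/21364) = 1667/2000 ≈ 0.833500

1 1 9917/10000
2 2 9673/10000
3 3 9253/10000
4 4 4587/5000
5 5 9109/10000
6 6 8631/10000
7 7 1667/2000
DF(2y) is solved at step 2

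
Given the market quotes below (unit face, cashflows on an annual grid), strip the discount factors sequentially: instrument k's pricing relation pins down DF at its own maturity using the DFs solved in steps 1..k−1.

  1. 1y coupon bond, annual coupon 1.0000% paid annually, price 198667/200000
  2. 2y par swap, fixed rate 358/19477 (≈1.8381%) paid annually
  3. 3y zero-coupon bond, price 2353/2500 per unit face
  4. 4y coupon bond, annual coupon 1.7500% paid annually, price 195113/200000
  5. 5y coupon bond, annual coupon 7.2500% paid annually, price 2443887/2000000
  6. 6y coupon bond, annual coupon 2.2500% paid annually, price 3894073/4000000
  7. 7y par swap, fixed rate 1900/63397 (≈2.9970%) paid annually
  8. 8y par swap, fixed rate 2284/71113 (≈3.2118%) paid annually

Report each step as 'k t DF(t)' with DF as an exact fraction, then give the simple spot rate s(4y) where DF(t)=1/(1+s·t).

step 1 [1y] bond c/1=1/100: DF=(198667/200000 − 1/100·(0))/(1+1/100) = 1967/2000 ≈ 0.983500
step 2 [2y] swap r/1=358/19477: DF=(1 − 358/19477·(0.983500))/(1+358/19477) = 4821/5000 ≈ 0.964200
step 3 [3y] zero: DF = P = 2353/2500 ≈ 0.941200
step 4 [4y] bond c/1=7/400: DF=(195113/200000 − 7/400·(0.983500+0.964200+0.941200))/(1+7/400) = 9091/10000 ≈ 0.909100
step 5 [5y] bond c/1=29/400: DF=(2443887/2000000 − 29/400·(0.983500+0.964200+0.941200+0.909100))/(1+29/400) = 4413/5000 ≈ 0.882600
step 6 [6y] bond c/1=9/400: DF=(3894073/4000000 − 9/400·(0.983500+0.964200+0.941200+0.909100+0.882600))/(1+9/400) = 8491/10000 ≈ 0.849100
step 7 [7y] swap r/1=1900/63397: DF=(1 − 1900/63397·(0.983500+0.964200+0.941200+0.909100+0.882600+0.849100))/(1+1900/63397) = 81/100 ≈ 0.810000
step 8 [8y] swap r/1=2284/71113: DF=(1 − 2284/71113·(0.983500+0.964200+0.941200+0.909100+0.882600+0.849100+0.810000))/(1+2284/71113) = 1929/2500 ≈ 0.771600

1 1 1967/2000
2 2 4821/5000
3 3 2353/2500
4 4 9091/10000
5 5 4413/5000
6 6 8491/10000
7 7 81/100
8 8 1929/2500
s(4y) = (1/(9091/10000) − 1)/(4) = 909/36364 ≈ 2.4997%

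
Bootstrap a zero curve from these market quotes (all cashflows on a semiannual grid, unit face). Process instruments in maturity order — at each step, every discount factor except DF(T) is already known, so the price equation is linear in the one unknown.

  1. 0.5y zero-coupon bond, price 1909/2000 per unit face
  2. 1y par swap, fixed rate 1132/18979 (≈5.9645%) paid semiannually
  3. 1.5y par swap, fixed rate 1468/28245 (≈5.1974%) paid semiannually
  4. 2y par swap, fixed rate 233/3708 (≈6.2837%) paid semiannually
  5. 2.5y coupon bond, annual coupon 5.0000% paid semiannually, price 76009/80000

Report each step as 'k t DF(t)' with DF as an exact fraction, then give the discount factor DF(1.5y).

1 1/2 1909/2000
2 1 4717/5000
3 3/2 4633/5000
4 2 1767/2000
5 5/2 1673/2000
DF(1.5y) = 4633/5000 ≈ 0.926600

step 1 [0.5y] zero: DF = P = 1909/2000 ≈ 0.954500
step 2 [1y] swap r/2=566/18979: DF=(1 − 566/18979·(0.954500))/(1+566/18979) = 4717/5000 ≈ 0.943400
step 3 [1.5y] swap r/2=734/28245: DF=(1 − 734/28245·(0.954500+0.943400))/(1+734/28245) = 4633/5000 ≈ 0.926600
step 4 [2y] swap r/2=233/7416: DF=(1 − 233/7416·(0.954500+0.943400+0.926600))/(1+233/7416) = 1767/2000 ≈ 0.883500
step 5 [2.5y] bond c/2=1/40: DF=(76009/80000 − 1/40·(0.954500+0.943400+0.926600+0.883500))/(1+1/40) = 1673/2000 ≈ 0.836500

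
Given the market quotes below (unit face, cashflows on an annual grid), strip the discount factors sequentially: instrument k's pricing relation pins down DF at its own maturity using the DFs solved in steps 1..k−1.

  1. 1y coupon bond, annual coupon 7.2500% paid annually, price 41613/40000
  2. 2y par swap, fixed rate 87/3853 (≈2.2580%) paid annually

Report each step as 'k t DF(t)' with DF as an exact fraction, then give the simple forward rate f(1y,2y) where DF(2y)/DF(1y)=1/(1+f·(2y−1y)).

1 1 97/100
2 2 1913/2000
f(1y,2y) = ((97/100)/(1913/2000) − 1)/(1) = 27/1913 ≈ 1.4114%

step 1 [1y] bond c/1=29/400: DF=(41613/40000 − 29/400·(0))/(1+29/400) = 97/100 ≈ 0.970000
step 2 [2y] swap r/1=87/3853: DF=(1 − 87/3853·(0.970000))/(1+87/3853) = 1913/2000 ≈ 0.956500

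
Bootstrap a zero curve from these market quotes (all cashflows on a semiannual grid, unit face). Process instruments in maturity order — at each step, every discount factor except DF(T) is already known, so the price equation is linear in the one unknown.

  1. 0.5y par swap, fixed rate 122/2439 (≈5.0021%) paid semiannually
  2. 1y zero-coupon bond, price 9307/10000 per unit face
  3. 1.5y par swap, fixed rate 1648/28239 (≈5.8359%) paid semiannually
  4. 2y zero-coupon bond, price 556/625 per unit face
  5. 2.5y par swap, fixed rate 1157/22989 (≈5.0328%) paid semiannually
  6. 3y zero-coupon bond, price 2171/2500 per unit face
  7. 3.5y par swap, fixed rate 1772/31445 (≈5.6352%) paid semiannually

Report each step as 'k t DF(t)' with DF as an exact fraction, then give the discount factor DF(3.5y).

step 1 [0.5y] swap r/2=61/2439: DF=(1 − 61/2439·(0))/(1+61/2439) = 2439/2500 ≈ 0.975600
step 2 [1y] zero: DF = P = 9307/10000 ≈ 0.930700
step 3 [1.5y] swap r/2=824/28239: DF=(1 − 824/28239·(0.975600+0.930700))/(1+824/28239) = 1147/1250 ≈ 0.917600
step 4 [2y] zero: DF = P = 556/625 ≈ 0.889600
step 5 [2.5y] swap r/2=1157/45978: DF=(1 − 1157/45978·(0.975600+0.930700+0.917600+0.889600))/(1+1157/45978) = 8843/10000 ≈ 0.884300
step 6 [3y] zero: DF = P = 2171/2500 ≈ 0.868400
step 7 [3.5y] swap r/2=886/31445: DF=(1 − 886/31445·(0.975600+0.930700+0.917600+0.889600+0.884300+0.868400))/(1+886/31445) = 2057/2500 ≈ 0.822800

1 1/2 2439/2500
2 1 9307/10000
3 3/2 1147/1250
4 2 556/625
5 5/2 8843/10000
6 3 2171/2500
7 7/2 2057/2500
DF(3.5y) = 2057/2500 ≈ 0.822800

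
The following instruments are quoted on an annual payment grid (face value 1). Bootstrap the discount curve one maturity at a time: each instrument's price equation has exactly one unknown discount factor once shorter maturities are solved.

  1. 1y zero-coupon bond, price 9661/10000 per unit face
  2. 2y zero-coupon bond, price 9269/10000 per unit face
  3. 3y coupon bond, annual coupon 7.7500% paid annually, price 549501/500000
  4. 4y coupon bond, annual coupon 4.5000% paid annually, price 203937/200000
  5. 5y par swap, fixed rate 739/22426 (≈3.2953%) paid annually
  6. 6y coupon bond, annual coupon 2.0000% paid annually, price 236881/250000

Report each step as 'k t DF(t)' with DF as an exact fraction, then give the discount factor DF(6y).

step 1 [1y] zero: DF = P = 9661/10000 ≈ 0.966100
step 2 [2y] zero: DF = P = 9269/10000 ≈ 0.926900
step 3 [3y] bond c/1=31/400: DF=(549501/500000 − 31/400·(0.966100+0.926900))/(1+31/400) = 4419/5000 ≈ 0.883800
step 4 [4y] bond c/1=9/200: DF=(203937/200000 − 9/200·(0.966100+0.926900+0.883800))/(1+9/200) = 4281/5000 ≈ 0.856200
step 5 [5y] swap r/1=739/22426: DF=(1 − 739/22426·(0.966100+0.926900+0.883800+0.856200))/(1+739/22426) = 4261/5000 ≈ 0.852200
step 6 [6y] bond c/1=1/50: DF=(236881/250000 − 1/50·(0.966100+0.926900+0.883800+0.856200+0.852200))/(1+1/50) = 841/1000 ≈ 0.841000

1 1 9661/10000
2 2 9269/10000
3 3 4419/5000
4 4 4281/5000
5 5 4261/5000
6 6 841/1000
DF(6y) = 841/1000 ≈ 0.841000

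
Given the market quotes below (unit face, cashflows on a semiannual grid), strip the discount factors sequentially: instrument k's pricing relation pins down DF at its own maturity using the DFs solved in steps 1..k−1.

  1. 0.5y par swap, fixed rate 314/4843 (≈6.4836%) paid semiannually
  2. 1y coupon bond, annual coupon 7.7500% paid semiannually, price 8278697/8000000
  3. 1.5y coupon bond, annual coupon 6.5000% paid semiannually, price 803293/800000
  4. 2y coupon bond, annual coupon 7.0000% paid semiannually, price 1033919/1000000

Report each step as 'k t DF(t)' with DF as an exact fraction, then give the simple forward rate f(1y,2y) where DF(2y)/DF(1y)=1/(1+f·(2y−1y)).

step 1 [0.5y] swap r/2=157/4843: DF=(1 − 157/4843·(0))/(1+157/4843) = 4843/5000 ≈ 0.968600
step 2 [1y] bond c/2=31/800: DF=(8278697/8000000 − 31/800·(0.968600))/(1+31/800) = 9601/10000 ≈ 0.960100
step 3 [1.5y] bond c/2=13/400: DF=(803293/800000 − 13/400·(0.968600+0.960100))/(1+13/400) = 4559/5000 ≈ 0.911800
step 4 [2y] bond c/2=7/200: DF=(1033919/1000000 − 7/200·(0.968600+0.960100+0.911800))/(1+7/200) = 9029/10000 ≈ 0.902900

1 1/2 4843/5000
2 1 9601/10000
3 3/2 4559/5000
4 2 9029/10000
f(1y,2y) = ((9601/10000)/(9029/10000) − 1)/(1) = 572/9029 ≈ 6.3351%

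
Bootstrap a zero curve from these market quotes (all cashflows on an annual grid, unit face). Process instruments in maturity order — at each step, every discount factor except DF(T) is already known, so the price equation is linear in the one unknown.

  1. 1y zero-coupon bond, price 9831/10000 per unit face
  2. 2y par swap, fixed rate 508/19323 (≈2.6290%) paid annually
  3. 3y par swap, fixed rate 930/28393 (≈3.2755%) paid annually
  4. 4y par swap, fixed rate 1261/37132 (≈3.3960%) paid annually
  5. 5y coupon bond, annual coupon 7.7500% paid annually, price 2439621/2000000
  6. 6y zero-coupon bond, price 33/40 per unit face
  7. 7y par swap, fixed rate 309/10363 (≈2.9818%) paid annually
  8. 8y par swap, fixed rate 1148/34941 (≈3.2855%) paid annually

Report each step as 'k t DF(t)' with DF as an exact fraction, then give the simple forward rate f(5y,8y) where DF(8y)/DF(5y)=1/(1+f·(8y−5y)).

step 1 [1y] zero: DF = P = 9831/10000 ≈ 0.983100
step 2 [2y] swap r/1=508/19323: DF=(1 − 508/19323·(0.983100))/(1+508/19323) = 2373/2500 ≈ 0.949200
step 3 [3y] swap r/1=930/28393: DF=(1 − 930/28393·(0.983100+0.949200))/(1+930/28393) = 907/1000 ≈ 0.907000
step 4 [4y] swap r/1=1261/37132: DF=(1 − 1261/37132·(0.983100+0.949200+0.907000))/(1+1261/37132) = 8739/10000 ≈ 0.873900
step 5 [5y] bond c/1=31/400: DF=(2439621/2000000 − 31/400·(0.983100+0.949200+0.907000+0.873900))/(1+31/400) = 173/200 ≈ 0.865000
step 6 [6y] zero: DF = P = 33/40 ≈ 0.825000
step 7 [7y] swap r/1=309/10363: DF=(1 − 309/10363·(0.983100+0.949200+0.907000+0.873900+0.865000+0.825000))/(1+309/10363) = 4073/5000 ≈ 0.814600
step 8 [8y] swap r/1=1148/34941: DF=(1 − 1148/34941·(0.983100+0.949200+0.907000+0.873900+0.865000+0.825000+0.814600))/(1+1148/34941) = 963/1250 ≈ 0.770400

1 1 9831/10000
2 2 2373/2500
3 3 907/1000
4 4 8739/10000
5 5 173/200
6 6 33/40
7 7 4073/5000
8 8 963/1250
f(5y,8y) = ((173/200)/(963/1250) − 1)/(3) = 473/11556 ≈ 4.0931%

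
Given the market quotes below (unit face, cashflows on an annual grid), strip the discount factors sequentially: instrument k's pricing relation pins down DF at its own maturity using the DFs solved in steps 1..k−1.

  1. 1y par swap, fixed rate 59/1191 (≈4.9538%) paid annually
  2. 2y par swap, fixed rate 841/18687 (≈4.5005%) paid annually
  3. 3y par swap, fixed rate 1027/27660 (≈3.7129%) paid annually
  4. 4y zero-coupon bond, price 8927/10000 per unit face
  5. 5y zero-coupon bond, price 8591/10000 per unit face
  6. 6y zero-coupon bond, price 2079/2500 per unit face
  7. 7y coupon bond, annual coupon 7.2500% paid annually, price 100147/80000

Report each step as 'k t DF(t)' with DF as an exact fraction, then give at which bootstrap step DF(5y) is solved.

1 1 1191/1250
2 2 9159/10000
3 3 8973/10000
4 4 8927/10000
5 5 8591/10000
6 6 2079/2500
7 7 1007/1250
DF(5y) is solved at step 5

step 1 [1y] swap r/1=59/1191: DF=(1 − 59/1191·(0))/(1+59/1191) = 1191/1250 ≈ 0.952800
step 2 [2y] swap r/1=841/18687: DF=(1 − 841/18687·(0.952800))/(1+841/18687) = 9159/10000 ≈ 0.915900
step 3 [3y] swap r/1=1027/27660: DF=(1 − 1027/27660·(0.952800+0.915900))/(1+1027/27660) = 8973/10000 ≈ 0.897300
step 4 [4y] zero: DF = P = 8927/10000 ≈ 0.892700
step 5 [5y] zero: DF = P = 8591/10000 ≈ 0.859100
step 6 [6y] zero: DF = P = 2079/2500 ≈ 0.831600
step 7 [7y] bond c/1=29/400: DF=(100147/80000 − 29/400·(0.952800+0.915900+0.897300+0.892700+0.859100+0.831600))/(1+29/400) = 1007/1250 ≈ 0.805600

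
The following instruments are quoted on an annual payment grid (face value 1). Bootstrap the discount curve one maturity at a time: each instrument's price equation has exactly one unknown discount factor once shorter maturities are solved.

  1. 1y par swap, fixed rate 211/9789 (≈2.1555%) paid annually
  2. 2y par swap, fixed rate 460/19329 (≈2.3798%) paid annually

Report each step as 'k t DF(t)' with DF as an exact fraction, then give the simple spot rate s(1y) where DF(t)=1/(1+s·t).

step 1 [1y] swap r/1=211/9789: DF=(1 − 211/9789·(0))/(1+211/9789) = 9789/10000 ≈ 0.978900
step 2 [2y] swap r/1=460/19329: DF=(1 − 460/19329·(0.978900))/(1+460/19329) = 477/500 ≈ 0.954000

1 1 9789/10000
2 2 477/500
s(1y) = (1/(9789/10000) − 1)/(1) = 211/9789 ≈ 2.1555%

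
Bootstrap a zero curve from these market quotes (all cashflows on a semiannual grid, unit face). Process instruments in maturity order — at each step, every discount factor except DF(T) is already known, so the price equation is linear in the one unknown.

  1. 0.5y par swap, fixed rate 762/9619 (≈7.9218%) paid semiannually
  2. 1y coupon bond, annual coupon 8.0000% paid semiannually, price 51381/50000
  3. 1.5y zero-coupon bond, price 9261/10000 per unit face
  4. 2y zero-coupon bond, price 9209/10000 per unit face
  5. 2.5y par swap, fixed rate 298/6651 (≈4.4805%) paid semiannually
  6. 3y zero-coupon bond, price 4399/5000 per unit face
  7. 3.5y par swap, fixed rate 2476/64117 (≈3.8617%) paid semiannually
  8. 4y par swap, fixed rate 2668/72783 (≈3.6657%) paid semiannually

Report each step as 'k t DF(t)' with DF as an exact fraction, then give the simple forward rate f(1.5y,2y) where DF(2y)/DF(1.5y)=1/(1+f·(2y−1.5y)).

1 1/2 9619/10000
2 1 9511/10000
3 3/2 9261/10000
4 2 9209/10000
5 5/2 8957/10000
6 3 4399/5000
7 7/2 4381/5000
8 4 4333/5000
f(1.5y,2y) = ((9261/10000)/(9209/10000) − 1)/(1/2) = 104/9209 ≈ 1.1293%

step 1 [0.5y] swap r/2=381/9619: DF=(1 − 381/9619·(0))/(1+381/9619) = 9619/10000 ≈ 0.961900
step 2 [1y] bond c/2=1/25: DF=(51381/50000 − 1/25·(0.961900))/(1+1/25) = 9511/10000 ≈ 0.951100
step 3 [1.5y] zero: DF = P = 9261/10000 ≈ 0.926100
step 4 [2y] zero: DF = P = 9209/10000 ≈ 0.920900
step 5 [2.5y] swap r/2=149/6651: DF=(1 − 149/6651·(0.961900+0.951100+0.926100+0.920900))/(1+149/6651) = 8957/10000 ≈ 0.895700
step 6 [3y] zero: DF = P = 4399/5000 ≈ 0.879800
step 7 [3.5y] swap r/2=1238/64117: DF=(1 − 1238/64117·(0.961900+0.951100+0.926100+0.920900+0.895700+0.879800))/(1+1238/64117) = 4381/5000 ≈ 0.876200
step 8 [4y] swap r/2=1334/72783: DF=(1 − 1334/72783·(0.961900+0.951100+0.926100+0.920900+0.895700+0.879800+0.876200))/(1+1334/72783) = 4333/5000 ≈ 0.866600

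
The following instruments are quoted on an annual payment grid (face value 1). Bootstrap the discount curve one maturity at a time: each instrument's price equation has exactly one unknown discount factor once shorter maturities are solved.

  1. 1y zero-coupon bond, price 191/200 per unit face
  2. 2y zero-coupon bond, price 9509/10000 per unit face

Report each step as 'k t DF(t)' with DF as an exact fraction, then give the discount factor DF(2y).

1 1 191/200
2 2 9509/10000
DF(2y) = 9509/10000 ≈ 0.950900

step 1 [1y] zero: DF = P = 191/200 ≈ 0.955000
step 2 [2y] zero: DF = P = 9509/10000 ≈ 0.950900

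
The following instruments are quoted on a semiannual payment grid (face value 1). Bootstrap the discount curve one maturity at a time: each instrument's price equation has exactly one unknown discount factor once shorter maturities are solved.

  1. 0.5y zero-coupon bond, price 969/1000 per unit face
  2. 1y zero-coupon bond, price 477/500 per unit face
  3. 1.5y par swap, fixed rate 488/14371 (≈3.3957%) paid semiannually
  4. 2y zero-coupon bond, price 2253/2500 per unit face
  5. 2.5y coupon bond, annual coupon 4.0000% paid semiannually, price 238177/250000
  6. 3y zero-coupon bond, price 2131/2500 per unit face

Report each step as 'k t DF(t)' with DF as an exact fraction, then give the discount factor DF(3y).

1 1/2 969/1000
2 1 477/500
3 3/2 1189/1250
4 2 2253/2500
5 5/2 43/50
6 3 2131/2500
DF(3y) = 2131/2500 ≈ 0.852400

step 1 [0.5y] zero: DF = P = 969/1000 ≈ 0.969000
step 2 [1y] zero: DF = P = 477/500 ≈ 0.954000
step 3 [1.5y] swap r/2=244/14371: DF=(1 − 244/14371·(0.969000+0.954000))/(1+244/14371) = 1189/1250 ≈ 0.951200
step 4 [2y] zero: DF = P = 2253/2500 ≈ 0.901200
step 5 [2.5y] bond c/2=1/50: DF=(238177/250000 − 1/50·(0.969000+0.954000+0.951200+0.901200))/(1+1/50) = 43/50 ≈ 0.860000
step 6 [3y] zero: DF = P = 2131/2500 ≈ 0.852400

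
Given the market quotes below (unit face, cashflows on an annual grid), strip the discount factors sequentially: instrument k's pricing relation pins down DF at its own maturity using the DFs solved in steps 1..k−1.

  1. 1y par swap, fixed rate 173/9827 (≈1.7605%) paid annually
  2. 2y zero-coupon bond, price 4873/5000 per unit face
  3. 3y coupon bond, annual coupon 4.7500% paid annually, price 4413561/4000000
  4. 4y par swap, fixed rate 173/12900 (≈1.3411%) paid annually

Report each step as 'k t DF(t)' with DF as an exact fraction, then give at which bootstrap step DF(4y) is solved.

1 1 9827/10000
2 2 4873/5000
3 3 4823/5000
4 4 9481/10000
DF(4y) is solved at step 4

step 1 [1y] swap r/1=173/9827: DF=(1 − 173/9827·(0))/(1+173/9827) = 9827/10000 ≈ 0.982700
step 2 [2y] zero: DF = P = 4873/5000 ≈ 0.974600
step 3 [3y] bond c/1=19/400: DF=(4413561/4000000 − 19/400·(0.982700+0.974600))/(1+19/400) = 4823/5000 ≈ 0.964600
step 4 [4y] swap r/1=173/12900: DF=(1 − 173/12900·(0.982700+0.974600+0.964600))/(1+173/12900) = 9481/10000 ≈ 0.948100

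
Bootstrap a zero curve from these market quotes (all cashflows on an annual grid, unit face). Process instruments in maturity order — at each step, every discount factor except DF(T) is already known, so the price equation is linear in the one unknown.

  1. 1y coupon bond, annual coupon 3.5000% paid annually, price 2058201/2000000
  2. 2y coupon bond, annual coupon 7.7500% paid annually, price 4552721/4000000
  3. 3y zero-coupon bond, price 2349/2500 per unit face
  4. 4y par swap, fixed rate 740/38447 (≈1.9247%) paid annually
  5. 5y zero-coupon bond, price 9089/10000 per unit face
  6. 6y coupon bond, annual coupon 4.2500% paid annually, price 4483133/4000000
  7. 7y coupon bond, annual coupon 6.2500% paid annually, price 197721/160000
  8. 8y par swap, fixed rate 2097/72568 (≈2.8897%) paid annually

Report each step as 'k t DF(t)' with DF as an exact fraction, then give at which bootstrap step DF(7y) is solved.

step 1 [1y] bond c/1=7/200: DF=(2058201/2000000 − 7/200·(0))/(1+7/200) = 9943/10000 ≈ 0.994300
step 2 [2y] bond c/1=31/400: DF=(4552721/4000000 − 31/400·(0.994300))/(1+31/400) = 1231/1250 ≈ 0.984800
step 3 [3y] zero: DF = P = 2349/2500 ≈ 0.939600
step 4 [4y] swap r/1=740/38447: DF=(1 − 740/38447·(0.994300+0.984800+0.939600))/(1+740/38447) = 463/500 ≈ 0.926000
step 5 [5y] zero: DF = P = 9089/10000 ≈ 0.908900
step 6 [6y] bond c/1=17/400: DF=(4483133/4000000 − 17/400·(0.994300+0.984800+0.939600+0.926000+0.908900))/(1+17/400) = 8813/10000 ≈ 0.881300
step 7 [7y] bond c/1=1/16: DF=(197721/160000 − 1/16·(0.994300+0.984800+0.939600+0.926000+0.908900+0.881300))/(1+1/16) = 2079/2500 ≈ 0.831600
step 8 [8y] swap r/1=2097/72568: DF=(1 − 2097/72568·(0.994300+0.984800+0.939600+0.926000+0.908900+0.881300+0.831600))/(1+2097/72568) = 7903/10000 ≈ 0.790300

1 1 9943/10000
2 2 1231/1250
3 3 2349/2500
4 4 463/500
5 5 9089/10000
6 6 8813/10000
7 7 2079/2500
8 8 7903/10000
DF(7y) is solved at step 7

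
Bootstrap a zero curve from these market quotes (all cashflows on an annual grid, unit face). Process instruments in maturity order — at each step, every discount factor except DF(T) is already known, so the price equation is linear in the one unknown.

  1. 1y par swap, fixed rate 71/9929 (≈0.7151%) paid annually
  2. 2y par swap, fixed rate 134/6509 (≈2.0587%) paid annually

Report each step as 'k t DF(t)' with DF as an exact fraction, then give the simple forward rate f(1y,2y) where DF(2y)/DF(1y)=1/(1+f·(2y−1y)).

step 1 [1y] swap r/1=71/9929: DF=(1 − 71/9929·(0))/(1+71/9929) = 9929/10000 ≈ 0.992900
step 2 [2y] swap r/1=134/6509: DF=(1 − 134/6509·(0.992900))/(1+134/6509) = 4799/5000 ≈ 0.959800

1 1 9929/10000
2 2 4799/5000
f(1y,2y) = ((9929/10000)/(4799/5000) − 1)/(1) = 331/9598 ≈ 3.4486%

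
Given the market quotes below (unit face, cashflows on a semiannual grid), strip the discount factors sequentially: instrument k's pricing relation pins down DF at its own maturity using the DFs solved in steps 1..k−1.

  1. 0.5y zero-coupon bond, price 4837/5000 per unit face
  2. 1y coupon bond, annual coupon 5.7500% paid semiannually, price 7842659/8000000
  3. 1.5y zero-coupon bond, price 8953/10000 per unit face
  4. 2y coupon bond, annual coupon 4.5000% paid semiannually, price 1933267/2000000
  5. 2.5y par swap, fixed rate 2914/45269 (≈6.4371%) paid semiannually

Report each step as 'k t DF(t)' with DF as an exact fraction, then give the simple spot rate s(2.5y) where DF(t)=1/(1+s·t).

1 1/2 4837/5000
2 1 9259/10000
3 3/2 8953/10000
4 2 221/250
5 5/2 8543/10000
s(2.5y) = (1/(8543/10000) − 1)/(5/2) = 2914/42715 ≈ 6.8220%

step 1 [0.5y] zero: DF = P = 4837/5000 ≈ 0.967400
step 2 [1y] bond c/2=23/800: DF=(7842659/8000000 − 23/800·(0.967400))/(1+23/800) = 9259/10000 ≈ 0.925900
step 3 [1.5y] zero: DF = P = 8953/10000 ≈ 0.895300
step 4 [2y] bond c/2=9/400: DF=(1933267/2000000 − 9/400·(0.967400+0.925900+0.895300))/(1+9/400) = 221/250 ≈ 0.884000
step 5 [2.5y] swap r/2=1457/45269: DF=(1 − 1457/45269·(0.967400+0.925900+0.895300+0.884000))/(1+1457/45269) = 8543/10000 ≈ 0.854300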